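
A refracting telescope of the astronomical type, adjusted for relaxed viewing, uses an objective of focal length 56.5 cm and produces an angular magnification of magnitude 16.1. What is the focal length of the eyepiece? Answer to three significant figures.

|M| = f_obj/f_eye, so f_eye = f_obj/|M| = 56.5/16.1 = 3.509 cm.

3.51 cm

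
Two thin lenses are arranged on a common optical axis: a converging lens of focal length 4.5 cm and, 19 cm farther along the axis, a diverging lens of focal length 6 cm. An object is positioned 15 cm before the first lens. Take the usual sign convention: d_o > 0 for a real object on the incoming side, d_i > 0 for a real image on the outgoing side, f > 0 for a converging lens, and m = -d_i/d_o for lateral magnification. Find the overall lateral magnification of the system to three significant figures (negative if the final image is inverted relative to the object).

First lens: d_i1 = 1/(1/4.5 - 1/15) = 6.429 cm.
m_1 = -(6.429)/15 = -0.4286.
The intermediate image is 6.429 cm to the right of lens 1, so d_o2 = L - d_i1 = 19 - 6.429 = 12.571 cm.
Second lens: d_i2 = 1/(1/(-6) - 1/(12.571)) = -4.062 cm.
m_2 = -(-4.062)/(12.571) = 0.3231.
The system's lateral magnification is m_1 m_2 = (-0.4286)(0.3231) = -0.1385.

-0.138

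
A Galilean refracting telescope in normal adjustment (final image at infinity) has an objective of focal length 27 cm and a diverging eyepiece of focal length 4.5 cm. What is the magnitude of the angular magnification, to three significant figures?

|M| = f_obj/|f_eye| = 27/4.5 = 6.000.

6.00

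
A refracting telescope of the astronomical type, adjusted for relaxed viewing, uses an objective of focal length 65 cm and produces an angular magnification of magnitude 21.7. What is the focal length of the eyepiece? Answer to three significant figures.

|M| = f_obj/f_eye, so f_eye = f_obj/|M| = 65/21.7 = 2.995 cm.

3.00 cm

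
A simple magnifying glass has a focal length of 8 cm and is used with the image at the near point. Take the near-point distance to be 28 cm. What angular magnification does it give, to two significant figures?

4.5

M = 1 + D/f = 1 + 28/8 = 4.500.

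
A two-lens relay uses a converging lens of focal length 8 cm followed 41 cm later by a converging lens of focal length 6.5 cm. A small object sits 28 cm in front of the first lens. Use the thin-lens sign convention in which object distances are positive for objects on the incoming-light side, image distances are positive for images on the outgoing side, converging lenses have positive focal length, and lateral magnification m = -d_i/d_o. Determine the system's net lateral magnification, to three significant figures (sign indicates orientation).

0.112

Lens 1: 1/d_i1 = 1/f_1 - 1/d_o1 = 1/8 - 1/28 = 0.08929 cm^-1, so d_i1 = 11.200 cm.
m_1 = -(11.200)/28 = -0.4000.
Object distance for lens 2: d_o2 = 41 - 11.200 = 29.800 cm.
Lens 2: 1/d_i2 = 1/f_2 - 1/d_o2 = 1/6.5 - 1/(29.800) = 0.12029 cm^-1, so d_i2 = 8.313 cm.
m_2 = -(8.313)/(29.800) = -0.2790.
The system's lateral magnification is m_1 m_2 = (-0.4000)(-0.2790) = 0.1116.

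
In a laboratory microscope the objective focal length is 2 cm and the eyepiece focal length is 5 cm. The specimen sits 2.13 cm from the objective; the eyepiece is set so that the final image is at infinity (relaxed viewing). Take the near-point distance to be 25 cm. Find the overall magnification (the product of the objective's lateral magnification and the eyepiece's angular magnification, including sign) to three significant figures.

-76.9

Objective: 1/d_i = 1/f_obj - 1/d_o = 1/2 - 1/2.13 = 0.03052 cm^-1, so d_i = 32.769 cm.
m_obj = -d_i/d_o = -32.769/2.13 = -15.385.
Eyepiece angular magnification (image at infinity): M_eye = D/f_e = 25/5 = 5.000.
Overall M = m_obj x M_eye = (-15.385)(5.000) = -76.92.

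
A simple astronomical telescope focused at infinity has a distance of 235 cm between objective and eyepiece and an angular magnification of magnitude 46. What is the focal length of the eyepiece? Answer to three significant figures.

In normal adjustment the tube length equals f_obj + f_eye and |M| = f_obj/f_eye.
So f_obj = 46 f_eye and 46 f_eye + f_eye = 235 cm, giving f_eye = 235/47 = 5.000 cm and f_obj = 230.000 cm.

5.00 cm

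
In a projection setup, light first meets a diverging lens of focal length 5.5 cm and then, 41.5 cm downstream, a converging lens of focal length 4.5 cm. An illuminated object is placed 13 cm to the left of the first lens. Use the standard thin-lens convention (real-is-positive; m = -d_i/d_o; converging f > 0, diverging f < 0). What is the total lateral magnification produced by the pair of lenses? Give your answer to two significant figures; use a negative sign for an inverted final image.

Lens 1: 1/d_i1 = 1/f_1 - 1/d_o1 = 1/(-5.5) - 1/13 = -0.25874 cm^-1, so d_i1 = -3.865 cm.
m_1 = -(-3.865)/13 = 0.2973.
With d_i1 < 0 the first image is virtual and lies on the object side; the object distance for lens 2 is d_o2 = 41.5 - (-3.865) = 45.365 cm.
Lens 2: 1/d_i2 = 1/f_2 - 1/d_o2 = 1/4.5 - 1/(45.365) = 0.20018 cm^-1, so d_i2 = 4.996 cm.
m_2 = -(4.996)/(45.365) = -0.1101.
The system's lateral magnification is m_1 m_2 = (0.2973)(-0.1101) = -0.0327.

-0.033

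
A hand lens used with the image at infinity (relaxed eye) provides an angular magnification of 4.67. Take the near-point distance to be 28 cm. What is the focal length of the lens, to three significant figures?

For the image at infinity, M = D/f.
f = D/M = 28/4.67 = 5.996 cm.

6.00 cm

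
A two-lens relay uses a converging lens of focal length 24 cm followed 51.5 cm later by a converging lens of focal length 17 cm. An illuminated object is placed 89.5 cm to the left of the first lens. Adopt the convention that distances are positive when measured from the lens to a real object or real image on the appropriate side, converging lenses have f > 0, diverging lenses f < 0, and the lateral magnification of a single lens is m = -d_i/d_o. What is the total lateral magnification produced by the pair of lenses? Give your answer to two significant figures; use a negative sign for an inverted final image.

Applying the thin-lens equation to the first lens, 1/24 = 1/89.5 + 1/d_i1, which gives d_i1 = 32.794 cm.
Its lateral magnification is m_1 = -d_i1/d_o1 = -(32.794)/89.5 = -0.3664.
Object distance for lens 2: d_o2 = 51.5 - 32.794 = 18.706 cm.
Applying the thin-lens equation again with f_2 = 17 cm and d_o2 = 18.706 cm gives d_i2 = 186.391 cm.
m_2 = -(186.391)/(18.706) = -9.9642.
The system's lateral magnification is m_1 m_2 = (-0.3664)(-9.9642) = 3.6510.

3.7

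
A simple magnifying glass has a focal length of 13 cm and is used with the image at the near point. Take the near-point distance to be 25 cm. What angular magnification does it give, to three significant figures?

2.92

M = 1 + D/f = 1 + 25/13 = 2.923.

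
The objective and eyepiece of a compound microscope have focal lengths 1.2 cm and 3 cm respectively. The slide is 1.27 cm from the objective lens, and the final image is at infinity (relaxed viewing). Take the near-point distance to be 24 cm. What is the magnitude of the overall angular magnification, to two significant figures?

Objective: 1/d_i = 1/f_obj - 1/d_o = 1/1.2 - 1/1.27 = 0.04593 cm^-1, so d_i = 21.771 cm.
m_obj = -d_i/d_o = -21.771/1.27 = -17.143.
Eyepiece angular magnification (image at infinity): M_eye = D/f_e = 24/3 = 8.000.
Overall M = m_obj x M_eye = (-17.143)(8.000) = -137.14.
|M| = 137.14.

140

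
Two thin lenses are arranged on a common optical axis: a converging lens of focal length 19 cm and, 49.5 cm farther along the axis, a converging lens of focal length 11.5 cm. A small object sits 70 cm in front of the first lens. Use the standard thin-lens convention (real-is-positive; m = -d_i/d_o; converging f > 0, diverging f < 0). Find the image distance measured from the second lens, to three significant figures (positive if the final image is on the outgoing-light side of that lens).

Applying the thin-lens equation to the first lens, 1/19 = 1/70 + 1/d_i1, which gives d_i1 = 26.078 cm.
That image sits 23.422 cm in front of the second lens, so d_o2 = 23.422 cm.
Applying the thin-lens equation again with f_2 = 11.5 cm and d_o2 = 23.422 cm gives d_i2 = 22.593 cm.

22.6 cm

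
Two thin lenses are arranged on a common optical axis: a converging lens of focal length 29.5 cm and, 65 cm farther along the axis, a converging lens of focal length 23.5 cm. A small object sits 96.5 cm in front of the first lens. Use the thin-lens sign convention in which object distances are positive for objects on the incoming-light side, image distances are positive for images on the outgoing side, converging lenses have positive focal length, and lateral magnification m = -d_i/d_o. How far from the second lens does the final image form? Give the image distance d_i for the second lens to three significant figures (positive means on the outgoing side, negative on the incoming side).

Lens 1: 1/d_i1 = 1/f_1 - 1/d_o1 = 1/29.5 - 1/96.5 = 0.02354 cm^-1, so d_i1 = 42.489 cm.
Object distance for lens 2: d_o2 = 65 - 42.489 = 22.511 cm.
Lens 2: 1/d_i2 = 1/f_2 - 1/d_o2 = 1/23.5 - 1/(22.511) = -0.00187 cm^-1, so d_i2 = -535.002 cm.

-535 cm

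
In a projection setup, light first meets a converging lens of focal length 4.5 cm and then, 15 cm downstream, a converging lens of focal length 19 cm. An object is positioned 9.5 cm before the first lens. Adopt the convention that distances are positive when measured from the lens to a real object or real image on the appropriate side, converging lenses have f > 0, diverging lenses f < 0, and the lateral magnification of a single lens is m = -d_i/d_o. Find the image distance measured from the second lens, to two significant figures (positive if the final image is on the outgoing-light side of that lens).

Applying the thin-lens equation to the first lens, 1/4.5 = 1/9.5 + 1/d_i1, which gives d_i1 = 8.550 cm.
Object distance for lens 2: d_o2 = 15 - 8.550 = 6.450 cm.
Applying the thin-lens equation again with f_2 = 19 cm and d_o2 = 6.450 cm gives d_i2 = -9.765 cm.

-9.8 cm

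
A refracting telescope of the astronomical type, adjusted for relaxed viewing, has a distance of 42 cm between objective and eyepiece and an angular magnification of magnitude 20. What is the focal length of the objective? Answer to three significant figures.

40.0 cm

In normal adjustment the tube length equals f_obj + f_eye and |M| = f_obj/f_eye.
So f_obj = 20 f_eye and 20 f_eye + f_eye = 42 cm, giving f_eye = 42/21 = 2.000 cm and f_obj = 40.000 cm.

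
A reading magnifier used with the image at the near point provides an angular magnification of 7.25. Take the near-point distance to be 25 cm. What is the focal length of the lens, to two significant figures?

For the image at the near point, M = 1 + D/f.
f = D/(M - 1) = 25/(7.25 - 1) = 4.000 cm.

4.0 cm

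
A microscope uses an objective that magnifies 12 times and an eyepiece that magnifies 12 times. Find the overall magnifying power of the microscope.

144

The overall magnification of a compound microscope is the product of the objective and eyepiece magnifications:
M = M_obj x M_eye = 12 x 12 = 144.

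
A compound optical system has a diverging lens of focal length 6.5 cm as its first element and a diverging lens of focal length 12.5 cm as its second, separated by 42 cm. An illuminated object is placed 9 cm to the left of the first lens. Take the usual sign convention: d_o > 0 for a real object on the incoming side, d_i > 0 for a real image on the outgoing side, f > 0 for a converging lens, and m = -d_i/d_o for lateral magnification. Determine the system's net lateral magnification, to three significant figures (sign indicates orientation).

First lens: d_i1 = 1/(1/(-6.5) - 1/9) = -3.774 cm.
m_1 = -(-3.774)/9 = 0.4194.
The intermediate image is virtual, 3.774 cm to the left of lens 1, so d_o2 = L - d_i1 = 42 - (-3.774) = 45.774 cm.
Second lens: d_i2 = 1/(1/(-12.5) - 1/(45.774)) = -9.819 cm.
m_2 = -(-9.819)/(45.774) = 0.2145.
The system's lateral magnification is m_1 m_2 = (0.4194)(0.2145) = 0.0900.

0.0900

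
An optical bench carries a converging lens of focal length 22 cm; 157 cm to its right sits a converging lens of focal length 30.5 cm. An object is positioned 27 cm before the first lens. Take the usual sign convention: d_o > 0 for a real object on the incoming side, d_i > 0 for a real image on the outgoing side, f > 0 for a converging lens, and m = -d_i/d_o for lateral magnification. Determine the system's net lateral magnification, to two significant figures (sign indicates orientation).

First lens: d_i1 = 1/(1/22 - 1/27) = 118.800 cm.
m_1 = -(118.800)/27 = -4.4000.
That image sits 38.200 cm in front of the second lens, so d_o2 = 38.200 cm.
Second lens: d_i2 = 1/(1/30.5 - 1/(38.200)) = 151.312 cm.
m_2 = -(151.312)/(38.200) = -3.9610.
Total m = m_1 x m_2 = (-4.4000)(-3.9610) = 17.4286.

17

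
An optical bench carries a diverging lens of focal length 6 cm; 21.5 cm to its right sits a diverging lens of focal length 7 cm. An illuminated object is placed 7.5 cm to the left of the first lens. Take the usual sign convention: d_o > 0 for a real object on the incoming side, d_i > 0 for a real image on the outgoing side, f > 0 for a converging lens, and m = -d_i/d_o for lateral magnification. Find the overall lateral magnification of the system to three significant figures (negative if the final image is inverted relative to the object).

0.0977

Applying the thin-lens equation to the first lens, 1/(-6) = 1/7.5 + 1/d_i1, which gives d_i1 = -3.333 cm.
Its lateral magnification is m_1 = -d_i1/d_o1 = -(-3.333)/7.5 = 0.4444.
The intermediate image is virtual, 3.333 cm to the left of lens 1, so d_o2 = L - d_i1 = 21.5 - (-3.333) = 24.833 cm.
Applying the thin-lens equation again with f_2 = -7 cm and d_o2 = 24.833 cm gives d_i2 = -5.461 cm.
m_2 = -(-5.461)/(24.833) = 0.2199.
Total m = m_1 x m_2 = (0.4444)(0.2199) = 0.0977.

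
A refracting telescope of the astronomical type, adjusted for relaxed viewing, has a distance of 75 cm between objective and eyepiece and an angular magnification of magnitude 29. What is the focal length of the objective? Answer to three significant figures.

72.5 cm

In normal adjustment the tube length equals f_obj + f_eye and |M| = f_obj/f_eye.
So f_obj = 29 f_eye and 29 f_eye + f_eye = 75 cm, giving f_eye = 75/30 = 2.500 cm and f_obj = 72.500 cm.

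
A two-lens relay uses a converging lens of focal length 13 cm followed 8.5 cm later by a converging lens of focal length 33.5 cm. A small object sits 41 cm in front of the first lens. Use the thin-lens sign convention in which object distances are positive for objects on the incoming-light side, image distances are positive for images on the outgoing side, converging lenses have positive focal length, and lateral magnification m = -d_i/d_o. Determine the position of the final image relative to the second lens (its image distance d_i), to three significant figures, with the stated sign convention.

Lens 1: 1/d_i1 = 1/f_1 - 1/d_o1 = 1/13 - 1/41 = 0.05253 cm^-1, so d_i1 = 19.036 cm.
This image would form 19.036 cm past lens 1, i.e. 10.536 cm beyond lens 2, so it is a virtual object for lens 2: d_o2 = 8.5 - 19.036 = -10.536 cm.
Lens 2: 1/d_i2 = 1/f_2 - 1/d_o2 = 1/33.5 - 1/(-10.536) = 0.12477 cm^-1, so d_i2 = 8.015 cm.

8.02 cm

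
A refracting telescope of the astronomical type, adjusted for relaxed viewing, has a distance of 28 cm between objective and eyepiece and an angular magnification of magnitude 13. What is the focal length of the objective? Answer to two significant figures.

26 cm

In normal adjustment the tube length equals f_obj + f_eye and |M| = f_obj/f_eye.
So f_obj = 13 f_eye and 13 f_eye + f_eye = 28 cm, giving f_eye = 28/14 = 2.000 cm and f_obj = 26.000 cm.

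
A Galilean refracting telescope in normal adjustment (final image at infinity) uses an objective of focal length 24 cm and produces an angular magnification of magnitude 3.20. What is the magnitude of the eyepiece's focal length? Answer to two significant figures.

7.5 cm

|M| = f_obj/|f_eye|, so |f_eye| = f_obj/|M| = 24/3.2 = 7.500 cm.
(The eyepiece is diverging, so its signed focal length is -7.500 cm.)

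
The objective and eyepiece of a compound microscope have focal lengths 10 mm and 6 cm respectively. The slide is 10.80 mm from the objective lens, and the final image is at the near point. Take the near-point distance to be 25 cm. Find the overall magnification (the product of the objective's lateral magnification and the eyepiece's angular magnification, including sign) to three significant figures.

-64.6

Convert to cm: f_obj = 10 mm = 1 cm; d_o = 10.80 mm = 1.08 cm.
Objective: 1/d_i = 1/f_obj - 1/d_o = 1/1 - 1/1.08 = 0.07407 cm^-1, so d_i = 13.500 cm.
m_obj = -d_i/d_o = -13.500/1.08 = -12.500.
Eyepiece angular magnification (image at near point): M_eye = 1 + D/f_e = 1 + 25/6 = 5.167.
Overall M = m_obj x M_eye = (-12.500)(5.167) = -64.58.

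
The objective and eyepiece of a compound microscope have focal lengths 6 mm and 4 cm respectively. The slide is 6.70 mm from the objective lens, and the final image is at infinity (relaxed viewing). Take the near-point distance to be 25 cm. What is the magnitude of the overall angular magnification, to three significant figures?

Convert to cm: f_obj = 6 mm = 0.6 cm; d_o = 6.70 mm = 0.67 cm.
Objective: 1/d_i = 1/f_obj - 1/d_o = 1/0.6 - 1/0.67 = 0.17413 cm^-1, so d_i = 5.743 cm.
m_obj = -d_i/d_o = -5.743/0.67 = -8.571.
Eyepiece angular magnification (image at infinity): M_eye = D/f_e = 25/4 = 6.250.
Overall M = m_obj x M_eye = (-8.571)(6.250) = -53.57.
|M| = 53.57.

53.6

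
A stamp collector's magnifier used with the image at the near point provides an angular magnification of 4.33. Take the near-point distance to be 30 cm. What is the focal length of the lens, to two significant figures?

9.0 cm

For the image at the near point, M = 1 + D/f.
f = D/(M - 1) = 30/(4.33 - 1) = 9.009 cm.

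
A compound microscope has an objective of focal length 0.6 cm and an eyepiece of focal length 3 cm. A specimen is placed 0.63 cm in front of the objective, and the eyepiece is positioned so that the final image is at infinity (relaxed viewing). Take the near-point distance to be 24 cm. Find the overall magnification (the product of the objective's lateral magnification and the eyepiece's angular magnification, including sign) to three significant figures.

Objective: 1/d_i = 1/f_obj - 1/d_o = 1/0.6 - 1/0.63 = 0.07937 cm^-1, so d_i = 12.600 cm.
m_obj = -d_i/d_o = -12.600/0.63 = -20.000.
Eyepiece angular magnification (image at infinity): M_eye = D/f_e = 24/3 = 8.000.
Overall M = m_obj x M_eye = (-20.000)(8.000) = -160.00.

-160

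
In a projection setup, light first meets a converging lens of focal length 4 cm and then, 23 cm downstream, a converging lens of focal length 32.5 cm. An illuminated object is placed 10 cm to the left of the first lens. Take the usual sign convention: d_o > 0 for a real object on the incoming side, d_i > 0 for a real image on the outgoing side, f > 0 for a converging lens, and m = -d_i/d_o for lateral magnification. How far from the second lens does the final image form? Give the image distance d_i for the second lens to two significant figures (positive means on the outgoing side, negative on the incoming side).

-33 cm

Lens 1: 1/d_i1 = 1/f_1 - 1/d_o1 = 1/4 - 1/10 = 0.15000 cm^-1, so d_i1 = 6.667 cm.
That image sits 16.333 cm in front of the second lens, so d_o2 = 16.333 cm.
Lens 2: 1/d_i2 = 1/f_2 - 1/d_o2 = 1/32.5 - 1/(16.333) = -0.03046 cm^-1, so d_i2 = -32.835 cm.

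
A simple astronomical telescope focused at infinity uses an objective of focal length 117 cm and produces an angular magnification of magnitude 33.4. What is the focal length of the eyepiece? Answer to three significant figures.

3.50 cm

|M| = f_obj/f_eye, so f_eye = f_obj/|M| = 117/33.4 = 3.503 cm.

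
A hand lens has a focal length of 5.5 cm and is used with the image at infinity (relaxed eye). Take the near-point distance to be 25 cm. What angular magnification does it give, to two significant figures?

M = D/f = 25/5.5 = 4.545.

4.5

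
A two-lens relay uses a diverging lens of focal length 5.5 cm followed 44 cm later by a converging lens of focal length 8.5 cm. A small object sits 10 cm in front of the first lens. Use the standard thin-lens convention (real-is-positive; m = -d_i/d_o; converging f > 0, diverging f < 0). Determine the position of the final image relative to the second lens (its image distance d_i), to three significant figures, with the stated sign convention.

Applying the thin-lens equation to the first lens, 1/(-5.5) = 1/10 + 1/d_i1, which gives d_i1 = -3.548 cm.
With d_i1 < 0 the first image is virtual and lies on the object side; the object distance for lens 2 is d_o2 = 44 - (-3.548) = 47.548 cm.
Applying the thin-lens equation again with f_2 = 8.5 cm and d_o2 = 47.548 cm gives d_i2 = 10.350 cm.

10.4 cm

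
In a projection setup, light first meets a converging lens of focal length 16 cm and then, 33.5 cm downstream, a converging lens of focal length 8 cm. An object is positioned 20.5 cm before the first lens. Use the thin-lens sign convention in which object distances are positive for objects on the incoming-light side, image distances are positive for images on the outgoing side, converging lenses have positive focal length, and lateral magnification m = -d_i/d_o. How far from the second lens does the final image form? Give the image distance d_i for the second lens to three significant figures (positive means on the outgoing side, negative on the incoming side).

Applying the thin-lens equation to the first lens, 1/16 = 1/20.5 + 1/d_i1, which gives d_i1 = 72.889 cm.
Since 72.889 cm > 33.5 cm, the first image lies past the second lens and serves as a virtual object: d_o2 = L - d_i1 = -39.389 cm.
Applying the thin-lens equation again with f_2 = 8 cm and d_o2 = -39.389 cm gives d_i2 = 6.649 cm.

6.65 cm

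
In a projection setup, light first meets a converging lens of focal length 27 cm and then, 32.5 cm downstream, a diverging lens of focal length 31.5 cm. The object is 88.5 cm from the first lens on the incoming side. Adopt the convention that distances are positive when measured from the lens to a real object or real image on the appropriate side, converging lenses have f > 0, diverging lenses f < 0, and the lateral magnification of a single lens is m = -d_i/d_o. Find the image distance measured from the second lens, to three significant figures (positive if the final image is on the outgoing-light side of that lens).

7.96 cm

Applying the thin-lens equation to the first lens, 1/27 = 1/88.5 + 1/d_i1, which gives d_i1 = 38.854 cm.
Since 38.854 cm > 32.5 cm, the first image lies past the second lens and serves as a virtual object: d_o2 = L - d_i1 = -6.354 cm.
Applying the thin-lens equation again with f_2 = -31.5 cm and d_o2 = -6.354 cm gives d_i2 = 7.959 cm.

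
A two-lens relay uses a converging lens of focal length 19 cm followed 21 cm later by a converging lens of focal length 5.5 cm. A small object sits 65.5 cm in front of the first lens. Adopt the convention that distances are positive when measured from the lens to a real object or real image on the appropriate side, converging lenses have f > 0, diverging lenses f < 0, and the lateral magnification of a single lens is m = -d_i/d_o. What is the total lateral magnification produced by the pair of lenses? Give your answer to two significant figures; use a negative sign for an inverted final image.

Lens 1: 1/d_i1 = 1/f_1 - 1/d_o1 = 1/19 - 1/65.5 = 0.03736 cm^-1, so d_i1 = 26.763 cm.
m_1 = -(26.763)/65.5 = -0.4086.
This image would form 26.763 cm past lens 1, i.e. 5.763 cm beyond lens 2, so it is a virtual object for lens 2: d_o2 = 21 - 26.763 = -5.763 cm.
Lens 2: 1/d_i2 = 1/f_2 - 1/d_o2 = 1/5.5 - 1/(-5.763) = 0.35533 cm^-1, so d_i2 = 2.814 cm.
m_2 = -(2.814)/(-5.763) = 0.4883.
Overall magnification: m = m_1 m_2 = -0.1995.

-0.20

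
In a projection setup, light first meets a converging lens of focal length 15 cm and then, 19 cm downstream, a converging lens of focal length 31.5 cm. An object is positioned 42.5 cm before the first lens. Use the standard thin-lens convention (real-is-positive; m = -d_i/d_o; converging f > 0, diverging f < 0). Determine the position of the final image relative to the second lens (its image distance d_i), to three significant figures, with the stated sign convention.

First lens: d_i1 = 1/(1/15 - 1/42.5) = 23.182 cm.
This image would form 23.182 cm past lens 1, i.e. 4.182 cm beyond lens 2, so it is a virtual object for lens 2: d_o2 = 19 - 23.182 = -4.182 cm.
Second lens: d_i2 = 1/(1/31.5 - 1/(-4.182)) = 3.692 cm.

3.69 cm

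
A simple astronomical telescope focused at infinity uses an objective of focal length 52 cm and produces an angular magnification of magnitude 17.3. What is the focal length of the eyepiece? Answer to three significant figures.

|M| = f_obj/f_eye, so f_eye = f_obj/|M| = 52/17.3 = 3.006 cm.

3.01 cm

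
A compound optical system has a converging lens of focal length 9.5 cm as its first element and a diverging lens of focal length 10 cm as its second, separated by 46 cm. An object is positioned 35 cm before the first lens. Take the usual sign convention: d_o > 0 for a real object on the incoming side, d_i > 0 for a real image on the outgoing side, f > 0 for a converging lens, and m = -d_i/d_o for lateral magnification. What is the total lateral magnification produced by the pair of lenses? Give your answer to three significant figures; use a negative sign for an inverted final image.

-0.0867

First lens: d_i1 = 1/(1/9.5 - 1/35) = 13.039 cm.
m_1 = -(13.039)/35 = -0.3725.
That image sits 32.961 cm in front of the second lens, so d_o2 = 32.961 cm.
Second lens: d_i2 = 1/(1/(-10) - 1/(32.961)) = -7.672 cm.
m_2 = -(-7.672)/(32.961) = 0.2328.
Overall magnification: m = m_1 m_2 = -0.0867.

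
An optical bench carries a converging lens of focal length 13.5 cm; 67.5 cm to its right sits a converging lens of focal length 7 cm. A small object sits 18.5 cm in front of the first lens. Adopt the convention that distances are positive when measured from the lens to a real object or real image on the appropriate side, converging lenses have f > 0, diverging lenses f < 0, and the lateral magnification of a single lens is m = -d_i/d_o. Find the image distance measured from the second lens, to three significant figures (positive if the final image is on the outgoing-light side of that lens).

11.6 cm

Applying the thin-lens equation to the first lens, 1/13.5 = 1/18.5 + 1/d_i1, which gives d_i1 = 49.950 cm.
Object distance for lens 2: d_o2 = 67.5 - 49.950 = 17.550 cm.
Applying the thin-lens equation again with f_2 = 7 cm and d_o2 = 17.550 cm gives d_i2 = 11.645 cm.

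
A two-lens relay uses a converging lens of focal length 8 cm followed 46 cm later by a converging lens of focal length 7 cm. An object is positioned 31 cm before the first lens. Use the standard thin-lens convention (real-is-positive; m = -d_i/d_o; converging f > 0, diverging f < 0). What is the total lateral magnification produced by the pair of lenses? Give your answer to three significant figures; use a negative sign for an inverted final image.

0.0863

First lens: d_i1 = 1/(1/8 - 1/31) = 10.783 cm.
m_1 = -(10.783)/31 = -0.3478.
That image sits 35.217 cm in front of the second lens, so d_o2 = 35.217 cm.
Second lens: d_i2 = 1/(1/7 - 1/(35.217)) = 8.737 cm.
m_2 = -(8.737)/(35.217) = -0.2481.
Total m = m_1 x m_2 = (-0.3478)(-0.2481) = 0.0863.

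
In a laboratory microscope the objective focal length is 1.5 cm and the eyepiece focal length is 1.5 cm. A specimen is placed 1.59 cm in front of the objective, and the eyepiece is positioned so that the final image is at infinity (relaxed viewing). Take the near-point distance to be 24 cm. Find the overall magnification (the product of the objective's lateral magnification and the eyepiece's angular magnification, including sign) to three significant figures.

Objective: 1/d_i = 1/f_obj - 1/d_o = 1/1.5 - 1/1.59 = 0.03774 cm^-1, so d_i = 26.500 cm.
m_obj = -d_i/d_o = -26.500/1.59 = -16.667.
Eyepiece angular magnification (image at infinity): M_eye = D/f_e = 24/1.5 = 16.000.
Overall M = m_obj x M_eye = (-16.667)(16.000) = -266.67.

-267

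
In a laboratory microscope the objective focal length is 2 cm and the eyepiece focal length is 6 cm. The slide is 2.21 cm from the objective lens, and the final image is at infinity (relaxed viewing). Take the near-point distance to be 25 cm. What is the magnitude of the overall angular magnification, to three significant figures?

Objective: 1/d_i = 1/f_obj - 1/d_o = 1/2 - 1/2.21 = 0.04751 cm^-1, so d_i = 21.048 cm.
m_obj = -d_i/d_o = -21.048/2.21 = -9.524.
Eyepiece angular magnification (image at infinity): M_eye = D/f_e = 25/6 = 4.167.
Overall M = m_obj x M_eye = (-9.524)(4.167) = -39.68.
|M| = 39.68.

39.7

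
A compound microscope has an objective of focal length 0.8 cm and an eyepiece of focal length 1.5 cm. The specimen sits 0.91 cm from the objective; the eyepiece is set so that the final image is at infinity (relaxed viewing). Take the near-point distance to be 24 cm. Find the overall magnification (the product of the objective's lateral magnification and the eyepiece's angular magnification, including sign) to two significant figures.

-120

Objective: 1/d_i = 1/f_obj - 1/d_o = 1/0.8 - 1/0.91 = 0.15110 cm^-1, so d_i = 6.618 cm.
m_obj = -d_i/d_o = -6.618/0.91 = -7.273.
Eyepiece angular magnification (image at infinity): M_eye = D/f_e = 24/1.5 = 16.000.
Overall M = m_obj x M_eye = (-7.273)(16.000) = -116.36.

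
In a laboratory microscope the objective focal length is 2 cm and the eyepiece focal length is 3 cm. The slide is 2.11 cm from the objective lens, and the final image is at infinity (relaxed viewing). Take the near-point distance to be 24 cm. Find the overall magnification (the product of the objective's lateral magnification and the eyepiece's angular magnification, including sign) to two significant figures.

Objective: 1/d_i = 1/f_obj - 1/d_o = 1/2 - 1/2.11 = 0.02607 cm^-1, so d_i = 38.364 cm.
m_obj = -d_i/d_o = -38.364/2.11 = -18.182.
Eyepiece angular magnification (image at infinity): M_eye = D/f_e = 24/3 = 8.000.
Overall M = m_obj x M_eye = (-18.182)(8.000) = -145.45.

-150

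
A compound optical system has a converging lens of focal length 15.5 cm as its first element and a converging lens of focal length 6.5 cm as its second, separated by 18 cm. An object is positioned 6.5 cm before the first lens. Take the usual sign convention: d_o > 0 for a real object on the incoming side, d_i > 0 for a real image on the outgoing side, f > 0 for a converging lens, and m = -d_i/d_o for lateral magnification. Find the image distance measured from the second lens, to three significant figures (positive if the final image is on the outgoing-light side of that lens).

First lens: d_i1 = 1/(1/15.5 - 1/6.5) = -11.194 cm.
With d_i1 < 0 the first image is virtual and lies on the object side; the object distance for lens 2 is d_o2 = 18 - (-11.194) = 29.194 cm.
Second lens: d_i2 = 1/(1/6.5 - 1/(29.194)) = 8.362 cm.

8.36 cm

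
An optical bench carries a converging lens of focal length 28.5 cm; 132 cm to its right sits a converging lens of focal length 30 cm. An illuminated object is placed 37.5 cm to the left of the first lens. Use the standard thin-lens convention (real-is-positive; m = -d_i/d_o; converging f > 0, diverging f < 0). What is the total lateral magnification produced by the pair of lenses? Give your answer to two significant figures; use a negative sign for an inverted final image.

-5.7

Lens 1: 1/d_i1 = 1/f_1 - 1/d_o1 = 1/28.5 - 1/37.5 = 0.00842 cm^-1, so d_i1 = 118.750 cm.
m_1 = -(118.750)/37.5 = -3.1667.
The intermediate image is 118.750 cm to the right of lens 1, so d_o2 = L - d_i1 = 132 - 118.750 = 13.250 cm.
Lens 2: 1/d_i2 = 1/f_2 - 1/d_o2 = 1/30 - 1/(13.250) = -0.04214 cm^-1, so d_i2 = -23.731 cm.
m_2 = -(-23.731)/(13.250) = 1.7910.
The system's lateral magnification is m_1 m_2 = (-3.1667)(1.7910) = -5.6716.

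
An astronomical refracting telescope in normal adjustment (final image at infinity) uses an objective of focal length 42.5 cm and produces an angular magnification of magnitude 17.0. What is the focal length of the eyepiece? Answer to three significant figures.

|M| = f_obj/f_eye, so f_eye = f_obj/|M| = 42.5/17.0 = 2.500 cm.

2.50 cm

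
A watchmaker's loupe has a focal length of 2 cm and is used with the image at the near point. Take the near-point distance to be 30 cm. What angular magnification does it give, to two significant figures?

16

M = 1 + D/f = 1 + 30/2 = 16.000.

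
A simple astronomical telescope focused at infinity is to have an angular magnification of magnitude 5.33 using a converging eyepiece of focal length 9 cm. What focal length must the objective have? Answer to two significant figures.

48 cm

|M| = f_obj/|f_eye|, so f_obj = |M| x |f_eye| = 5.33 x 9 = 47.970 cm.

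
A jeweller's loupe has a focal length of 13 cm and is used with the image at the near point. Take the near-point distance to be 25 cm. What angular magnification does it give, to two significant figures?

M = 1 + D/f = 1 + 25/13 = 2.923.

2.9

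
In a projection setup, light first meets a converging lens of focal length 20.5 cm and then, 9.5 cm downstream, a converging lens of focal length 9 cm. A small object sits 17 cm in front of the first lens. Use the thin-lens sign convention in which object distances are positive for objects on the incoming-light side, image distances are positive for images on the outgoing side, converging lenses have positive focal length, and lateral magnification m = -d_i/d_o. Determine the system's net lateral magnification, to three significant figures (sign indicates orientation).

-0.527

Lens 1: 1/d_i1 = 1/f_1 - 1/d_o1 = 1/20.5 - 1/17 = -0.01004 cm^-1, so d_i1 = -99.571 cm.
m_1 = -(-99.571)/17 = 5.8571.
With d_i1 < 0 the first image is virtual and lies on the object side; the object distance for lens 2 is d_o2 = 9.5 - (-99.571) = 109.071 cm.
Lens 2: 1/d_i2 = 1/f_2 - 1/d_o2 = 1/9 - 1/(109.071) = 0.10194 cm^-1, so d_i2 = 9.809 cm.
m_2 = -(9.809)/(109.071) = -0.0899.
Total m = m_1 x m_2 = (5.8571)(-0.0899) = -0.5268.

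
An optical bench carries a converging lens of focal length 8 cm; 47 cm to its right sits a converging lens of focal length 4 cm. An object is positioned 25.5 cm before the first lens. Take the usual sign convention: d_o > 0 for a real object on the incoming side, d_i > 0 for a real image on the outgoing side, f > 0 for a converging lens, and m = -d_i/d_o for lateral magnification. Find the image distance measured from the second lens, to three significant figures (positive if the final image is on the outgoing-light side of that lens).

Applying the thin-lens equation to the first lens, 1/8 = 1/25.5 + 1/d_i1, which gives d_i1 = 11.657 cm.
That image sits 35.343 cm in front of the second lens, so d_o2 = 35.343 cm.
Applying the thin-lens equation again with f_2 = 4 cm and d_o2 = 35.343 cm gives d_i2 = 4.510 cm.

4.51 cm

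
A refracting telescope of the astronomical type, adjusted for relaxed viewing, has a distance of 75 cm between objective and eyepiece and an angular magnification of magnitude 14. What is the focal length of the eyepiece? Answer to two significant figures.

5.0 cm

In normal adjustment the tube length equals f_obj + f_eye and |M| = f_obj/f_eye.
So f_obj = 14 f_eye and 14 f_eye + f_eye = 75 cm, giving f_eye = 75/15 = 5.000 cm and f_obj = 70.000 cm.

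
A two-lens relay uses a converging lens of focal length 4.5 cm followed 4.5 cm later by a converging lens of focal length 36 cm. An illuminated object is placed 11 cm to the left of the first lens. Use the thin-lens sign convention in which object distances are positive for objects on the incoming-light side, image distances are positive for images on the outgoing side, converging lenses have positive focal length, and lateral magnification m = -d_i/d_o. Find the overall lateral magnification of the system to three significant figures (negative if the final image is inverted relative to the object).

-0.637

First lens: d_i1 = 1/(1/4.5 - 1/11) = 7.615 cm.
m_1 = -(7.615)/11 = -0.6923.
Since 7.615 cm > 4.5 cm, the first image lies past the second lens and serves as a virtual object: d_o2 = L - d_i1 = -3.115 cm.
Second lens: d_i2 = 1/(1/36 - 1/(-3.115)) = 2.867 cm.
m_2 = -(2.867)/(-3.115) = 0.9204.
Total m = m_1 x m_2 = (-0.6923)(0.9204) = -0.6372.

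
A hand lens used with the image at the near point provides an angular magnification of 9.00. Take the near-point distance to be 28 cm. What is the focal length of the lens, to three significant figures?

3.50 cm

For the image at the near point, M = 1 + D/f.
f = D/(M - 1) = 28/(9.0 - 1) = 3.500 cm.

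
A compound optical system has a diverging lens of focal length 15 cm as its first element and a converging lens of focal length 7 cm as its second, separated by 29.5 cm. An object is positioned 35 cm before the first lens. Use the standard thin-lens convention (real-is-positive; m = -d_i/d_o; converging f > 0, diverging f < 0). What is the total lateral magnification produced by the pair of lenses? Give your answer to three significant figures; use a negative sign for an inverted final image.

Lens 1: 1/d_i1 = 1/f_1 - 1/d_o1 = 1/(-15) - 1/35 = -0.09524 cm^-1, so d_i1 = -10.500 cm.
m_1 = -(-10.500)/35 = 0.3000.
With d_i1 < 0 the first image is virtual and lies on the object side; the object distance for lens 2 is d_o2 = 29.5 - (-10.500) = 40.000 cm.
Lens 2: 1/d_i2 = 1/f_2 - 1/d_o2 = 1/7 - 1/(40.000) = 0.11786 cm^-1, so d_i2 = 8.485 cm.
m_2 = -(8.485)/(40.000) = -0.2121.
Total m = m_1 x m_2 = (0.3000)(-0.2121) = -0.0636.

-0.0636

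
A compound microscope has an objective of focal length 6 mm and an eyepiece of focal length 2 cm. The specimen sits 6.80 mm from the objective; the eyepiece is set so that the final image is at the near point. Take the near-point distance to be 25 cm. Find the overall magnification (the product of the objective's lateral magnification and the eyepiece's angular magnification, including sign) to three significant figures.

-101

Convert to cm: f_obj = 6 mm = 0.6 cm; d_o = 6.80 mm = 0.68 cm.
Objective: 1/d_i = 1/f_obj - 1/d_o = 1/0.6 - 1/0.68 = 0.19608 cm^-1, so d_i = 5.100 cm.
m_obj = -d_i/d_o = -5.100/0.68 = -7.500.
Eyepiece angular magnification (image at near point): M_eye = 1 + D/f_e = 1 + 25/2 = 13.500.
Overall M = m_obj x M_eye = (-7.500)(13.500) = -101.25.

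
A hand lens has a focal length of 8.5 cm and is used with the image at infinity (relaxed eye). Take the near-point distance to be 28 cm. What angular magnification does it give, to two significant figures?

3.3

M = D/f = 28/8.5 = 3.294.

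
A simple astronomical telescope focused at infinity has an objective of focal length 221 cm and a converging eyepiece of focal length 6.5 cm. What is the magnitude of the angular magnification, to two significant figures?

34

|M| = f_obj/|f_eye| = 221/6.5 = 34.000.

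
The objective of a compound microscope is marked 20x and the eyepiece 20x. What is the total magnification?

The overall magnification of a compound microscope is the product of the objective and eyepiece magnifications:
M = M_obj x M_eye = 20 x 20 = 400.

400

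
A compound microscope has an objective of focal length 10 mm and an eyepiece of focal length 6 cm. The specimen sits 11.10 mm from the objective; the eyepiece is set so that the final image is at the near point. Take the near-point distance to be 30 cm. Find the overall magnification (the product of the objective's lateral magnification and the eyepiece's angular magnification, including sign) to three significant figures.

-54.5

Convert to cm: f_obj = 10 mm = 1 cm; d_o = 11.10 mm = 1.11 cm.
Objective: 1/d_i = 1/f_obj - 1/d_o = 1/1 - 1/1.11 = 0.09910 cm^-1, so d_i = 10.091 cm.
m_obj = -d_i/d_o = -10.091/1.11 = -9.091.
Eyepiece angular magnification (image at near point): M_eye = 1 + D/f_e = 1 + 30/6 = 6.000.
Overall M = m_obj x M_eye = (-9.091)(6.000) = -54.55.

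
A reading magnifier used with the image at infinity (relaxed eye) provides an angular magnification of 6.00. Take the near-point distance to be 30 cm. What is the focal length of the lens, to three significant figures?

For the image at infinity, M = D/f.
f = D/M = 30/6.0 = 5.000 cm.

5.00 cm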